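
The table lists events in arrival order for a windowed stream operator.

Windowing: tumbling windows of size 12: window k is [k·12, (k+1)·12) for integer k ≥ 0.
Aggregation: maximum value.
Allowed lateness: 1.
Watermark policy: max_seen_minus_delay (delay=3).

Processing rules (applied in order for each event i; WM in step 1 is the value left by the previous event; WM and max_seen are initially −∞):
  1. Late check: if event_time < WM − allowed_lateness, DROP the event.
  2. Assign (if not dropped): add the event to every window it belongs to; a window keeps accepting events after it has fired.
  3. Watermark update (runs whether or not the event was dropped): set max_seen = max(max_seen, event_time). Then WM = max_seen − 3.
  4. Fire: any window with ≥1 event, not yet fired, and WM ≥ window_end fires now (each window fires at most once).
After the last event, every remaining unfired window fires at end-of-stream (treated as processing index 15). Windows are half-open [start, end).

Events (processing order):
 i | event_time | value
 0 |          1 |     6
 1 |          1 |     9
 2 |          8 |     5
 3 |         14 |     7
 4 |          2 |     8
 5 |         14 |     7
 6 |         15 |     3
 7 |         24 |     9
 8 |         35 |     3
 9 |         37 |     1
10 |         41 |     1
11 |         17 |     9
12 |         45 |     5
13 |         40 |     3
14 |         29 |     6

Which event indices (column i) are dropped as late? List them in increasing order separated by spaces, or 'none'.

4 11 13 14

i=0 t=1 v=6: → [0,12); WM=-2
i=1 t=1 v=9: → [0,12); WM=-2
i=2 t=8 v=5: → [0,12); WM=5
i=3 t=14 v=7: → [12,24); WM=11
i=4 t=2 v=8: DROP (t<11-1); WM=11
i=5 t=14 v=7: → [12,24); WM=11
i=6 t=15 v=3: → [12,24); WM=12; [0,12) fires=9
i=7 t=24 v=9: → [24,36); WM=21
i=8 t=35 v=3: → [24,36); WM=32; [12,24) fires=7
i=9 t=37 v=1: → [36,48); WM=34
i=10 t=41 v=1: → [36,48); WM=38; [24,36) fires=9
i=11 t=17 v=9: DROP (t<38-1); WM=38
i=12 t=45 v=5: → [36,48); WM=42
i=13 t=40 v=3: DROP (t<42-1); WM=42
i=14 t=29 v=6: DROP (t<42-1); WM=42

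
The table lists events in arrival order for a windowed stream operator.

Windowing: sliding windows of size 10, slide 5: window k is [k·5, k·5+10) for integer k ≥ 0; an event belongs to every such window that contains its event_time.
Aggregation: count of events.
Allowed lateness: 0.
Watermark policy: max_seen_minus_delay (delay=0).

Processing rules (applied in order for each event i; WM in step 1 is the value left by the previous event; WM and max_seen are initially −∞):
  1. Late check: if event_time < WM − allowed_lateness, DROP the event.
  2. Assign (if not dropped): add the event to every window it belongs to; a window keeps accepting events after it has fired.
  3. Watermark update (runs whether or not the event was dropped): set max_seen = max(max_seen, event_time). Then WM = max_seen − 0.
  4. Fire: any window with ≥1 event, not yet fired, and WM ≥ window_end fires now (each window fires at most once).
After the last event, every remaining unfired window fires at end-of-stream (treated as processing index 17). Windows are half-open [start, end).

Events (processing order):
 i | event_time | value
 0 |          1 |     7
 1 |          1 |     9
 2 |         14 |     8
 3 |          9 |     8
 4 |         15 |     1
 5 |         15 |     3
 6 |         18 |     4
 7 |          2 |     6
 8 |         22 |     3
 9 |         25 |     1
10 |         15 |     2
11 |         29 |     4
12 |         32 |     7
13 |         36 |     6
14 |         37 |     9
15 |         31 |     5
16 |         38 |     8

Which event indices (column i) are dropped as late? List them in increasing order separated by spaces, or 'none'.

i=0 t=1 v=7: → [0,10); WM=1
i=1 t=1 v=9: → [0,10); WM=1
i=2 t=14 v=8: → [10,20),[5,15); WM=14; [0,10) fires=2
i=3 t=9 v=8: DROP (t<14-0); WM=14
i=4 t=15 v=1: → [15,25),[10,20); WM=15; [5,15) fires=1
i=5 t=15 v=3: → [15,25),[10,20); WM=15
i=6 t=18 v=4: → [15,25),[10,20); WM=18
i=7 t=2 v=6: DROP (t<18-0); WM=18
i=8 t=22 v=3: → [20,30),[15,25); WM=22; [10,20) fires=4
i=9 t=25 v=1: → [25,35),[20,30); WM=25; [15,25) fires=4
i=10 t=15 v=2: DROP (t<25-0); WM=25
i=11 t=29 v=4: → [25,35),[20,30); WM=29
i=12 t=32 v=7: → [30,40),[25,35); WM=32; [20,30) fires=3
i=13 t=36 v=6: → [35,45),[30,40); WM=36; [25,35) fires=3
i=14 t=37 v=9: → [35,45),[30,40); WM=37
i=15 t=31 v=5: DROP (t<37-0); WM=37
i=16 t=38 v=8: → [35,45),[30,40); WM=38

3 7 10 15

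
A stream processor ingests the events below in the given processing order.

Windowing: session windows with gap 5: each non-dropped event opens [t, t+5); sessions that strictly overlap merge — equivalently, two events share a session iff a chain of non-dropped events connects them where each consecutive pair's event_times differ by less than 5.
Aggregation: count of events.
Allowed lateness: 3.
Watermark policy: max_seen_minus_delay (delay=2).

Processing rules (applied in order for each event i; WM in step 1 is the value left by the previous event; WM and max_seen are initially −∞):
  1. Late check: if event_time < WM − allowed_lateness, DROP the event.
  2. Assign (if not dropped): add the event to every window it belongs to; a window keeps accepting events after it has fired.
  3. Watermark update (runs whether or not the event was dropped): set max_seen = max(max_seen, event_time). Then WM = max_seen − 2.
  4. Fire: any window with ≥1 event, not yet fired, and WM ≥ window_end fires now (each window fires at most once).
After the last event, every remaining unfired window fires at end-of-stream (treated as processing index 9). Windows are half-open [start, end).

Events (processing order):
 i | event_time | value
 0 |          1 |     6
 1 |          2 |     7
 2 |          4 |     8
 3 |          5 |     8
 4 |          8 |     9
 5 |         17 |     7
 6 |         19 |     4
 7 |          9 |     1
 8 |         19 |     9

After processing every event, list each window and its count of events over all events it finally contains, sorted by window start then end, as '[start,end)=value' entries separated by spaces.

[1,13)=5 [17,24)=3

i=0 t=1 v=6: → [1,6); WM=-1
i=1 t=2 v=7: → [1,7); WM=0
i=2 t=4 v=8: → [1,9); WM=2
i=3 t=5 v=8: → [1,10); WM=3
i=4 t=8 v=9: → [1,13); WM=6
i=5 t=17 v=7: → [17,22); WM=15
i=6 t=19 v=4: → [17,24); WM=17
i=7 t=9 v=1: DROP (t<17-3); WM=17
i=8 t=19 v=9: → [17,24); WM=17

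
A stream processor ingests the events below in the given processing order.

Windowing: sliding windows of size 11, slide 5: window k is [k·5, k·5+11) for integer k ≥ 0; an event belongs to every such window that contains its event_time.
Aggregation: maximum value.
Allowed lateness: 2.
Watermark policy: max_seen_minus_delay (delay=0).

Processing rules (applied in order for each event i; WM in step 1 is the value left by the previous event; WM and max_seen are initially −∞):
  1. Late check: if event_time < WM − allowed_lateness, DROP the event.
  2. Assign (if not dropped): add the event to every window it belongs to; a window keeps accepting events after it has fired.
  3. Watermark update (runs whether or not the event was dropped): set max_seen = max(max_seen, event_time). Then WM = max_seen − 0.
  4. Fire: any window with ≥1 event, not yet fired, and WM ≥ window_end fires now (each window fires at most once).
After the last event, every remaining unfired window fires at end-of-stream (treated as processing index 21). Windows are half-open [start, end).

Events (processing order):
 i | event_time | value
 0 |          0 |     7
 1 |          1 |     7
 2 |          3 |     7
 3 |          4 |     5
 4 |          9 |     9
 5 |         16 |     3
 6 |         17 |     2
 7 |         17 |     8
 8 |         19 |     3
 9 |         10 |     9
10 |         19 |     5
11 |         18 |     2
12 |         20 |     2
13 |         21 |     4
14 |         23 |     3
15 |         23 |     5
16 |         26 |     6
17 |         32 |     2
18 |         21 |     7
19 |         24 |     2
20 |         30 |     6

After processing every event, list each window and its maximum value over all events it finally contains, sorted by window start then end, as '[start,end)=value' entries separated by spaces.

[0,11)=9 [5,16)=9 [10,21)=8 [15,26)=8 [20,31)=6 [25,36)=6 [30,41)=6

i=0 t=0 v=7: → [0,11); WM=0
i=1 t=1 v=7: → [0,11); WM=1
i=2 t=3 v=7: → [0,11); WM=3
i=3 t=4 v=5: → [0,11); WM=4
i=4 t=9 v=9: → [5,16),[0,11); WM=9
i=5 t=16 v=3: → [15,26),[10,21); WM=16; [0,11) fires=9 [5,16) fires=9
i=6 t=17 v=2: → [15,26),[10,21); WM=17
i=7 t=17 v=8: → [15,26),[10,21); WM=17
i=8 t=19 v=3: → [15,26),[10,21); WM=19
i=9 t=10 v=9: DROP (t<19-2); WM=19
i=10 t=19 v=5: → [15,26),[10,21); WM=19
i=11 t=18 v=2: → [15,26),[10,21); WM=19
i=12 t=20 v=2: → [20,31),[15,26),[10,21); WM=20
i=13 t=21 v=4: → [20,31),[15,26); WM=21; [10,21) fires=8
i=14 t=23 v=3: → [20,31),[15,26); WM=23
i=15 t=23 v=5: → [20,31),[15,26); WM=23
i=16 t=26 v=6: → [25,36),[20,31); WM=26; [15,26) fires=8
i=17 t=32 v=2: → [30,41),[25,36); WM=32; [20,31) fires=6
i=18 t=21 v=7: DROP (t<32-2); WM=32
i=19 t=24 v=2: DROP (t<32-2); WM=32
i=20 t=30 v=6: → [30,41),[25,36),[20,31); WM=32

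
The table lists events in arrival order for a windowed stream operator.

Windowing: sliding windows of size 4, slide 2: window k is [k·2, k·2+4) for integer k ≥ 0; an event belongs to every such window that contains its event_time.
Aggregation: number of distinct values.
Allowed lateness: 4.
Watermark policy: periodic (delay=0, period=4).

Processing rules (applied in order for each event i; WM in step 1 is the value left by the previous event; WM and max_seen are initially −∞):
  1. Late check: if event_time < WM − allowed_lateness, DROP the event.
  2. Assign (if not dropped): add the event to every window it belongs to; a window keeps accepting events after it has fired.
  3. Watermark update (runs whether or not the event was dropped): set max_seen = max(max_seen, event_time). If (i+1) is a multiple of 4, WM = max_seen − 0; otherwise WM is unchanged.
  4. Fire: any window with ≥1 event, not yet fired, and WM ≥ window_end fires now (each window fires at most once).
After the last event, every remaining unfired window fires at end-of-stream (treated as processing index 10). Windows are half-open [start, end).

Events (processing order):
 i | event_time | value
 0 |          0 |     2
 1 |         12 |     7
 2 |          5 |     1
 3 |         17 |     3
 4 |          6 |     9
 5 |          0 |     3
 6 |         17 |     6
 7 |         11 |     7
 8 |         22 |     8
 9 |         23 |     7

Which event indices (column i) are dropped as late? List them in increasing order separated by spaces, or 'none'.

i=0 t=0 v=2: → [0,4); WM=−∞
i=1 t=12 v=7: → [12,16),[10,14); WM=−∞
i=2 t=5 v=1: → [4,8),[2,6); WM=−∞
i=3 t=17 v=3: → [16,20),[14,18); WM=17; [0,4) fires=1 [2,6) fires=1 [4,8) fires=1 [10,14) fires=1 [12,16) fires=1
i=4 t=6 v=9: DROP (t<17-4); WM=17
i=5 t=0 v=3: DROP (t<17-4); WM=17
i=6 t=17 v=6: → [16,20),[14,18); WM=17
i=7 t=11 v=7: DROP (t<17-4); WM=17
i=8 t=22 v=8: → [22,26),[20,24); WM=17
i=9 t=23 v=7: → [22,26),[20,24); WM=17

4 5 7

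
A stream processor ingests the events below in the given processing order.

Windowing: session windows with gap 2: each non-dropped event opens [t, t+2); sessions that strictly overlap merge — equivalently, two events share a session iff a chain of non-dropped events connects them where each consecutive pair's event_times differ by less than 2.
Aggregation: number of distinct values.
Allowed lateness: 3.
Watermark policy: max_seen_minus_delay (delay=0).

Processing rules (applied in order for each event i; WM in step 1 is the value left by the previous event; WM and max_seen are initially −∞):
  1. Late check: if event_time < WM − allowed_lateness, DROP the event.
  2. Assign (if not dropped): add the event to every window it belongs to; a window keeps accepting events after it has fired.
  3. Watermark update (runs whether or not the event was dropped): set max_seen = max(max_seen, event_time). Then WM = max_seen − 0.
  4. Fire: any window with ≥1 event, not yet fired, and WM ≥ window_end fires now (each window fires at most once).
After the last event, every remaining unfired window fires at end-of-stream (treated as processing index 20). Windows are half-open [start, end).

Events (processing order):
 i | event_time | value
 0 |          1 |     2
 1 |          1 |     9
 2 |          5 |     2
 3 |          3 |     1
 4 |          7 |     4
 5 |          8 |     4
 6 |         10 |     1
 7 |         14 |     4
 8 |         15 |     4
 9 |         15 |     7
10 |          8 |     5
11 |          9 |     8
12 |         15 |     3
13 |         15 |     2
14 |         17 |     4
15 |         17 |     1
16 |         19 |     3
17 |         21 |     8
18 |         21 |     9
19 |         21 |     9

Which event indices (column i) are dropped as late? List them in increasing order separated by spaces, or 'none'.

i=0 t=1 v=2: → [1,3); WM=1
i=1 t=1 v=9: → [1,3); WM=1
i=2 t=5 v=2: → [5,7); WM=5
i=3 t=3 v=1: → [3,5); WM=5
i=4 t=7 v=4: → [7,9); WM=7
i=5 t=8 v=4: → [7,10); WM=8
i=6 t=10 v=1: → [10,12); WM=10
i=7 t=14 v=4: → [14,16); WM=14
i=8 t=15 v=4: → [14,17); WM=15
i=9 t=15 v=7: → [14,17); WM=15
i=10 t=8 v=5: DROP (t<15-3); WM=15
i=11 t=9 v=8: DROP (t<15-3); WM=15
i=12 t=15 v=3: → [14,17); WM=15
i=13 t=15 v=2: → [14,17); WM=15
i=14 t=17 v=4: → [17,19); WM=17
i=15 t=17 v=1: → [17,19); WM=17
i=16 t=19 v=3: → [19,21); WM=19
i=17 t=21 v=8: → [21,23); WM=21
i=18 t=21 v=9: → [21,23); WM=21
i=19 t=21 v=9: → [21,23); WM=21

10 11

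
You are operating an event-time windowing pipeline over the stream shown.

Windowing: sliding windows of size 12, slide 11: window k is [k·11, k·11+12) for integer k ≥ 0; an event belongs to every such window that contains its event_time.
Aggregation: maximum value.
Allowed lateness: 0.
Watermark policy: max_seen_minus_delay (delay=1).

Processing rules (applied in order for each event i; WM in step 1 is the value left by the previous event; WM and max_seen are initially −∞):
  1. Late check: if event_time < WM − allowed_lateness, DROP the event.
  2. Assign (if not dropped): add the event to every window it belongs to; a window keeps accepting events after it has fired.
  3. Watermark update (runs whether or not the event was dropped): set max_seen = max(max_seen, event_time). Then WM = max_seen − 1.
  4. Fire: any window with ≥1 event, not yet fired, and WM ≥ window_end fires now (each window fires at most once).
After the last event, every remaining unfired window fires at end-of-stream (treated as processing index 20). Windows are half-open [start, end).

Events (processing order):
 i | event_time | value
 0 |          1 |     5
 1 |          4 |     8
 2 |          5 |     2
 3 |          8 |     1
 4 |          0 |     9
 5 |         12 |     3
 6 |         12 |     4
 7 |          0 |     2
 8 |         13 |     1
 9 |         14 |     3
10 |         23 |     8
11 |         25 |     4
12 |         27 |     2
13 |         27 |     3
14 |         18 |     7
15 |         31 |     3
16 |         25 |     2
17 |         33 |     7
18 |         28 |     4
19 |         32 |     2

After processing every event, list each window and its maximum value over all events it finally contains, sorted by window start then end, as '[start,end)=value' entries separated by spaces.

i=0 t=1 v=5: → [0,12); WM=0
i=1 t=4 v=8: → [0,12); WM=3
i=2 t=5 v=2: → [0,12); WM=4
i=3 t=8 v=1: → [0,12); WM=7
i=4 t=0 v=9: DROP (t<7-0); WM=7
i=5 t=12 v=3: → [11,23); WM=11
i=6 t=12 v=4: → [11,23); WM=11
i=7 t=0 v=2: DROP (t<11-0); WM=11
i=8 t=13 v=1: → [11,23); WM=12; [0,12) fires=8
i=9 t=14 v=3: → [11,23); WM=13
i=10 t=23 v=8: → [22,34); WM=22
i=11 t=25 v=4: → [22,34); WM=24; [11,23) fires=4
i=12 t=27 v=2: → [22,34); WM=26
i=13 t=27 v=3: → [22,34); WM=26
i=14 t=18 v=7: DROP (t<26-0); WM=26
i=15 t=31 v=3: → [22,34); WM=30
i=16 t=25 v=2: DROP (t<30-0); WM=30
i=17 t=33 v=7: → [33,45),[22,34); WM=32
i=18 t=28 v=4: DROP (t<32-0); WM=32
i=19 t=32 v=2: → [22,34); WM=32

[0,12)=8 [11,23)=4 [22,34)=8 [33,45)=7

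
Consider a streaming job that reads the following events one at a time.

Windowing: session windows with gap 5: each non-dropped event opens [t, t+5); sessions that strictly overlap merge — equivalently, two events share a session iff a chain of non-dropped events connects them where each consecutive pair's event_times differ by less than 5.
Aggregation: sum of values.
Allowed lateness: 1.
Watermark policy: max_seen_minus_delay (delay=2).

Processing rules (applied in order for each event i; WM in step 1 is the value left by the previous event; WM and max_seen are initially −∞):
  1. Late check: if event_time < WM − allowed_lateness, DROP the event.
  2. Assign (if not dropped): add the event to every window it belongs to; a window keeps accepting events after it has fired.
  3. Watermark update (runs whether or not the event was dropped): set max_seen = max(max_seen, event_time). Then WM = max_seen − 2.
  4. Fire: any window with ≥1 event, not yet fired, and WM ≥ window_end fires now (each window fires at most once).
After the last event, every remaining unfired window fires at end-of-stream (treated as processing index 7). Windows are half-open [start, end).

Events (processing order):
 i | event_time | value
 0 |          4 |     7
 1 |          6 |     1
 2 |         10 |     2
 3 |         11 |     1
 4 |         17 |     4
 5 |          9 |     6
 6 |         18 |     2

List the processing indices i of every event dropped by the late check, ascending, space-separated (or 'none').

5

i=0 t=4 v=7: → [4,9); WM=2
i=1 t=6 v=1: → [4,11); WM=4
i=2 t=10 v=2: → [4,15); WM=8
i=3 t=11 v=1: → [4,16); WM=9
i=4 t=17 v=4: → [17,22); WM=15
i=5 t=9 v=6: DROP (t<15-1); WM=15
i=6 t=18 v=2: → [17,23); WM=16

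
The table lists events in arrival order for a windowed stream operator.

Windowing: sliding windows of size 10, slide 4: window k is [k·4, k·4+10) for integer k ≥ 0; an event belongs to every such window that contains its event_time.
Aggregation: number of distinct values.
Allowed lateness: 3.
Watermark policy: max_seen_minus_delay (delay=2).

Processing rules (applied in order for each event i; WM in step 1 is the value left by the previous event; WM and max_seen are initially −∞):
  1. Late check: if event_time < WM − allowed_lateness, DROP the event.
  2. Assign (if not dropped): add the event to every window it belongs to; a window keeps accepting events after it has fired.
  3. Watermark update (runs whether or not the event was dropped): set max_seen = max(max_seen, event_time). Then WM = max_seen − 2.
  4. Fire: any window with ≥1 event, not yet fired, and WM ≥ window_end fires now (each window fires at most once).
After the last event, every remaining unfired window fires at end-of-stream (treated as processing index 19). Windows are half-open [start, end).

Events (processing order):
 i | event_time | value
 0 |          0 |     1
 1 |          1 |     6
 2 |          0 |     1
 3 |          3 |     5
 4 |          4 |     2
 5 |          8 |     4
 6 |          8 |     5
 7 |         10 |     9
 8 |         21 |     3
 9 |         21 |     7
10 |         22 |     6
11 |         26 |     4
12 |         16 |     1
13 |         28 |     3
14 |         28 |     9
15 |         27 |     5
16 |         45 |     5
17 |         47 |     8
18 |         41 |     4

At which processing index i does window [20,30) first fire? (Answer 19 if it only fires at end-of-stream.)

i=0 t=0 v=1: → [0,10); WM=-2
i=1 t=1 v=6: → [0,10); WM=-1
i=2 t=0 v=1: → [0,10); WM=-1
i=3 t=3 v=5: → [0,10); WM=1
i=4 t=4 v=2: → [4,14),[0,10); WM=2
i=5 t=8 v=4: → [8,18),[4,14),[0,10); WM=6
i=6 t=8 v=5: → [8,18),[4,14),[0,10); WM=6
i=7 t=10 v=9: → [8,18),[4,14); WM=8
i=8 t=21 v=3: → [20,30),[16,26),[12,22); WM=19; [0,10) fires=5 [4,14) fires=4 [8,18) fires=3
i=9 t=21 v=7: → [20,30),[16,26),[12,22); WM=19
i=10 t=22 v=6: → [20,30),[16,26); WM=20
i=11 t=26 v=4: → [24,34),[20,30); WM=24; [12,22) fires=2
i=12 t=16 v=1: DROP (t<24-3); WM=24
i=13 t=28 v=3: → [28,38),[24,34),[20,30); WM=26; [16,26) fires=3
i=14 t=28 v=9: → [28,38),[24,34),[20,30); WM=26
i=15 t=27 v=5: → [24,34),[20,30); WM=26
i=16 t=45 v=5: → [44,54),[40,50),[36,46); WM=43; [20,30) fires=6 [24,34) fires=4 [28,38) fires=2
i=17 t=47 v=8: → [44,54),[40,50); WM=45
i=18 t=41 v=4: DROP (t<45-3); WM=45

16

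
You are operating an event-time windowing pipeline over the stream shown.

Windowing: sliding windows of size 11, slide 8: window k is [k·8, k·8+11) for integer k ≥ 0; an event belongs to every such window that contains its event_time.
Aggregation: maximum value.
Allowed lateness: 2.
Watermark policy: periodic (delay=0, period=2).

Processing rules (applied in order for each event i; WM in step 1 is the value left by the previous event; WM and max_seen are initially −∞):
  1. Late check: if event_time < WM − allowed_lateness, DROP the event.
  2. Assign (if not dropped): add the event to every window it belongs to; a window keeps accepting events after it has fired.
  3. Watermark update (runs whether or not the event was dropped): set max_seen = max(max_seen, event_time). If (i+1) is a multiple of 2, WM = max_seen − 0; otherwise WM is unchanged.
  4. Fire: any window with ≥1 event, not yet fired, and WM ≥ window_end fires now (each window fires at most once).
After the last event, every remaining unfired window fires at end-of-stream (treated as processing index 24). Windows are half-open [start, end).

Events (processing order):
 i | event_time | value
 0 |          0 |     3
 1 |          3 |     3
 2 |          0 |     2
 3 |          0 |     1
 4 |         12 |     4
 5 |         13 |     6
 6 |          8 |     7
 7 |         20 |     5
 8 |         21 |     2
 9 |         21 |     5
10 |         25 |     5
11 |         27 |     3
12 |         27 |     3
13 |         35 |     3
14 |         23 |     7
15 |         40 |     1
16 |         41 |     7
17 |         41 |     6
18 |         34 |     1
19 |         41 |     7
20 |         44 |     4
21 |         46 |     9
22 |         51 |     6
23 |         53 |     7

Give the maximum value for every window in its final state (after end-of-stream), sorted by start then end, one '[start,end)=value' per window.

[0,11)=3 [8,19)=6 [16,27)=5 [24,35)=5 [32,43)=7 [40,51)=9 [48,59)=7

i=0 t=0 v=3: → [0,11); WM=−∞
i=1 t=3 v=3: → [0,11); WM=3
i=2 t=0 v=2: DROP (t<3-2); WM=3
i=3 t=0 v=1: DROP (t<3-2); WM=3
i=4 t=12 v=4: → [8,19); WM=3
i=5 t=13 v=6: → [8,19); WM=13; [0,11) fires=3
i=6 t=8 v=7: DROP (t<13-2); WM=13
i=7 t=20 v=5: → [16,27); WM=20; [8,19) fires=6
i=8 t=21 v=2: → [16,27); WM=20
i=9 t=21 v=5: → [16,27); WM=21
i=10 t=25 v=5: → [24,35),[16,27); WM=21
i=11 t=27 v=3: → [24,35); WM=27; [16,27) fires=5
i=12 t=27 v=3: → [24,35); WM=27
i=13 t=35 v=3: → [32,43); WM=35; [24,35) fires=5
i=14 t=23 v=7: DROP (t<35-2); WM=35
i=15 t=40 v=1: → [40,51),[32,43); WM=40
i=16 t=41 v=7: → [40,51),[32,43); WM=40
i=17 t=41 v=6: → [40,51),[32,43); WM=41
i=18 t=34 v=1: DROP (t<41-2); WM=41
i=19 t=41 v=7: → [40,51),[32,43); WM=41
i=20 t=44 v=4: → [40,51); WM=41
i=21 t=46 v=9: → [40,51); WM=46; [32,43) fires=7
i=22 t=51 v=6: → [48,59); WM=46
i=23 t=53 v=7: → [48,59); WM=53; [40,51) fires=9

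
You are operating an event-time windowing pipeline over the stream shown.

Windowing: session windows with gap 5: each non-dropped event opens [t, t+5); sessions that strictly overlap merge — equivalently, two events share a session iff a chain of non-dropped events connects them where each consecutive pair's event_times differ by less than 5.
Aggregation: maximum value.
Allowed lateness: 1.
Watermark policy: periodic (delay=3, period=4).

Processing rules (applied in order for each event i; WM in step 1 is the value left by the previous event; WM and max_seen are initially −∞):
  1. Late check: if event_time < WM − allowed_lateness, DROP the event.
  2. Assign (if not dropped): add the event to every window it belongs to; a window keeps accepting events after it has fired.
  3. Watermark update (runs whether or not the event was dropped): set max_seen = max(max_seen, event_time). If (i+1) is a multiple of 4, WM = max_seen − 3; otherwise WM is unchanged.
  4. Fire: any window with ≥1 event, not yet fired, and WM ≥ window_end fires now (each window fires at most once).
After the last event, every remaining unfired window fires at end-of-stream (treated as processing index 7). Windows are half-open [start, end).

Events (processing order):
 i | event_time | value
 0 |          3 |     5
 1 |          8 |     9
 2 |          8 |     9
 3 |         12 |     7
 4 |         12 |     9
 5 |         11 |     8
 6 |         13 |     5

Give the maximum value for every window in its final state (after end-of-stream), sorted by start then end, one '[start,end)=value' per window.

i=0 t=3 v=5: → [3,8); WM=−∞
i=1 t=8 v=9: → [8,13); WM=−∞
i=2 t=8 v=9: → [8,13); WM=−∞
i=3 t=12 v=7: → [8,17); WM=9
i=4 t=12 v=9: → [8,17); WM=9
i=5 t=11 v=8: → [8,17); WM=9
i=6 t=13 v=5: → [8,18); WM=9

[3,8)=5 [8,18)=9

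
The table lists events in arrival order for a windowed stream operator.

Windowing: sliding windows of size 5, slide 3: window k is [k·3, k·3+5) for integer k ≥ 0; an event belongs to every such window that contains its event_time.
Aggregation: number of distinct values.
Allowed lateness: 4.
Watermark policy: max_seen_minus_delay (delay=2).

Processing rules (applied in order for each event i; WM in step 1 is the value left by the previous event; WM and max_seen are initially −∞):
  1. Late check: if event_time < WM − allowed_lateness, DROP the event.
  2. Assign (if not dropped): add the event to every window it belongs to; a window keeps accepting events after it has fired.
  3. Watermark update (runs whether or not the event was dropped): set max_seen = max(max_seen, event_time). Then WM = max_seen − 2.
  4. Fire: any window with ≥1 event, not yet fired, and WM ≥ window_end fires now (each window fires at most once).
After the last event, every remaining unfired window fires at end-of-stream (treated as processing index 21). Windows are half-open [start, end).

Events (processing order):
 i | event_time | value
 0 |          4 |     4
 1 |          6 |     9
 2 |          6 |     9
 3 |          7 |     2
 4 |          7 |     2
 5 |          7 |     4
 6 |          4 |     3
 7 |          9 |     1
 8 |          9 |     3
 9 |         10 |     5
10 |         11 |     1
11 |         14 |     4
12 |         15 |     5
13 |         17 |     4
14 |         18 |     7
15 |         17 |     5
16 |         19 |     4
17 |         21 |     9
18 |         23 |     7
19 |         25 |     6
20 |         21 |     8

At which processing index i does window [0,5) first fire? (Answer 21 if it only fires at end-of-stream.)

3

i=0 t=4 v=4: → [3,8),[0,5); WM=2
i=1 t=6 v=9: → [6,11),[3,8); WM=4
i=2 t=6 v=9: → [6,11),[3,8); WM=4
i=3 t=7 v=2: → [6,11),[3,8); WM=5; [0,5) fires=1
i=4 t=7 v=2: → [6,11),[3,8); WM=5
i=5 t=7 v=4: → [6,11),[3,8); WM=5
i=6 t=4 v=3: → [3,8),[0,5); WM=5
i=7 t=9 v=1: → [9,14),[6,11); WM=7
i=8 t=9 v=3: → [9,14),[6,11); WM=7
i=9 t=10 v=5: → [9,14),[6,11); WM=8; [3,8) fires=4
i=10 t=11 v=1: → [9,14); WM=9
i=11 t=14 v=4: → [12,17); WM=12; [6,11) fires=6
i=12 t=15 v=5: → [15,20),[12,17); WM=13
i=13 t=17 v=4: → [15,20); WM=15; [9,14) fires=3
i=14 t=18 v=7: → [18,23),[15,20); WM=16
i=15 t=17 v=5: → [15,20); WM=16
i=16 t=19 v=4: → [18,23),[15,20); WM=17; [12,17) fires=2
i=17 t=21 v=9: → [21,26),[18,23); WM=19
i=18 t=23 v=7: → [21,26); WM=21; [15,20) fires=3
i=19 t=25 v=6: → [24,29),[21,26); WM=23; [18,23) fires=3
i=20 t=21 v=8: → [21,26),[18,23); WM=23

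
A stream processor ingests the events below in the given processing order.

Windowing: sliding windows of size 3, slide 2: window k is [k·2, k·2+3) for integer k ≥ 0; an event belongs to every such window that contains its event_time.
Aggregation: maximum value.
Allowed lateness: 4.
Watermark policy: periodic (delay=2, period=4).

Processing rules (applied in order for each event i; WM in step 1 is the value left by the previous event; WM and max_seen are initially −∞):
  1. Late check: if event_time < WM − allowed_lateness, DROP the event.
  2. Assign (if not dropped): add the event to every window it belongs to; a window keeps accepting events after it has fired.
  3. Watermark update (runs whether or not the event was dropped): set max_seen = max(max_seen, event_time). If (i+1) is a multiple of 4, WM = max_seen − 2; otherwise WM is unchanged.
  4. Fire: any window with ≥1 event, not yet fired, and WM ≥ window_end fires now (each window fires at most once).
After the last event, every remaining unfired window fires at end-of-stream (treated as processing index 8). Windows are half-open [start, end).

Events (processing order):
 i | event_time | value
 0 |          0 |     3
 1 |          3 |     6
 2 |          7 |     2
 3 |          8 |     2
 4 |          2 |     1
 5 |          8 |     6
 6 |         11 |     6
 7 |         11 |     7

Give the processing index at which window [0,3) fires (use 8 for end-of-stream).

3

i=0 t=0 v=3: → [0,3); WM=−∞
i=1 t=3 v=6: → [2,5); WM=−∞
i=2 t=7 v=2: → [6,9); WM=−∞
i=3 t=8 v=2: → [8,11),[6,9); WM=6; [0,3) fires=3 [2,5) fires=6
i=4 t=2 v=1: → [2,5),[0,3); WM=6
i=5 t=8 v=6: → [8,11),[6,9); WM=6
i=6 t=11 v=6: → [10,13); WM=6
i=7 t=11 v=7: → [10,13); WM=9; [6,9) fires=6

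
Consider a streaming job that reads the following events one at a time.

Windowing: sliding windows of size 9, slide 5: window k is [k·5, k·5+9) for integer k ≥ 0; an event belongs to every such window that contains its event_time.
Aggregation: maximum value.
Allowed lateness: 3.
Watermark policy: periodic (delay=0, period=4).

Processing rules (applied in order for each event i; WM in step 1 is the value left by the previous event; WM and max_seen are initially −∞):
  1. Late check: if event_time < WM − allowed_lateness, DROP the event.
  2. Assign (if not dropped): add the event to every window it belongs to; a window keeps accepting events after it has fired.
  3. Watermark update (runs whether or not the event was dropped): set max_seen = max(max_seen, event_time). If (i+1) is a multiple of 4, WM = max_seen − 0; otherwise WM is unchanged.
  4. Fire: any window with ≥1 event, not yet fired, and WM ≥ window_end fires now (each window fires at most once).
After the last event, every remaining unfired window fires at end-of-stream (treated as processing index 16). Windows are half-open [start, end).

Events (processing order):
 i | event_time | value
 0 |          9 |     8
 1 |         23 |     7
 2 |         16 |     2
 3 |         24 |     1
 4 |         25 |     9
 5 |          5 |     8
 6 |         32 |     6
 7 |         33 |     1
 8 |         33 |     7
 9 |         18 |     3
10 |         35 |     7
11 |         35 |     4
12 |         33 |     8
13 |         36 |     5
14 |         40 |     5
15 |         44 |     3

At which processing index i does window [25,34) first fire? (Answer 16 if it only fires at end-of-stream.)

11

i=0 t=9 v=8: → [5,14); WM=−∞
i=1 t=23 v=7: → [20,29),[15,24); WM=−∞
i=2 t=16 v=2: → [15,24),[10,19); WM=−∞
i=3 t=24 v=1: → [20,29); WM=24; [5,14) fires=8 [10,19) fires=2 [15,24) fires=7
i=4 t=25 v=9: → [25,34),[20,29); WM=24
i=5 t=5 v=8: DROP (t<24-3); WM=24
i=6 t=32 v=6: → [30,39),[25,34); WM=24
i=7 t=33 v=1: → [30,39),[25,34); WM=33; [20,29) fires=9
i=8 t=33 v=7: → [30,39),[25,34); WM=33
i=9 t=18 v=3: DROP (t<33-3); WM=33
i=10 t=35 v=7: → [35,44),[30,39); WM=33
i=11 t=35 v=4: → [35,44),[30,39); WM=35; [25,34) fires=9
i=12 t=33 v=8: → [30,39),[25,34); WM=35
i=13 t=36 v=5: → [35,44),[30,39); WM=35
i=14 t=40 v=5: → [40,49),[35,44); WM=35
i=15 t=44 v=3: → [40,49); WM=44; [30,39) fires=8 [35,44) fires=7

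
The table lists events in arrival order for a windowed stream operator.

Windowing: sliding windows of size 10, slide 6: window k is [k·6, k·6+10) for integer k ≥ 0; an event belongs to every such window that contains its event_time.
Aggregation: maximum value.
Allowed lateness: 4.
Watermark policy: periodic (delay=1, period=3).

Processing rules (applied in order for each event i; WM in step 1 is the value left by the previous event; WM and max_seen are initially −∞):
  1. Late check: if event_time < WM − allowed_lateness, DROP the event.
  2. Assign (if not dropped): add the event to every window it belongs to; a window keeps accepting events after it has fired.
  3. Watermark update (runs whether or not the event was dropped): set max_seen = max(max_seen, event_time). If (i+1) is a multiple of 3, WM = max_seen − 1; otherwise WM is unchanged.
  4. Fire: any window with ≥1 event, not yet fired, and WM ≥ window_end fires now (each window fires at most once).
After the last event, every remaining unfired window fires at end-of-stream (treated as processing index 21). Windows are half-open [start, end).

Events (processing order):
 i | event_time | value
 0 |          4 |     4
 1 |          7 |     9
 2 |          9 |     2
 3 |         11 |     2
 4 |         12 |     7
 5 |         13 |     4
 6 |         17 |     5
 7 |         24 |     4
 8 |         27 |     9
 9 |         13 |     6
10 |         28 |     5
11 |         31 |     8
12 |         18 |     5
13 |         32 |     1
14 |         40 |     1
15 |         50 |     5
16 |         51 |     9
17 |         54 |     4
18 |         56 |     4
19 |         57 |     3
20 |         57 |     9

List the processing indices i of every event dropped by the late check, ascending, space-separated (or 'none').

9 12

i=0 t=4 v=4: → [0,10); WM=−∞
i=1 t=7 v=9: → [6,16),[0,10); WM=−∞
i=2 t=9 v=2: → [6,16),[0,10); WM=8
i=3 t=11 v=2: → [6,16); WM=8
i=4 t=12 v=7: → [12,22),[6,16); WM=8
i=5 t=13 v=4: → [12,22),[6,16); WM=12; [0,10) fires=9
i=6 t=17 v=5: → [12,22); WM=12
i=7 t=24 v=4: → [24,34),[18,28); WM=12
i=8 t=27 v=9: → [24,34),[18,28); WM=26; [6,16) fires=9 [12,22) fires=7
i=9 t=13 v=6: DROP (t<26-4); WM=26
i=10 t=28 v=5: → [24,34); WM=26
i=11 t=31 v=8: → [30,40),[24,34); WM=30; [18,28) fires=9
i=12 t=18 v=5: DROP (t<30-4); WM=30
i=13 t=32 v=1: → [30,40),[24,34); WM=30
i=14 t=40 v=1: → [36,46); WM=39; [24,34) fires=9
i=15 t=50 v=5: → [48,58),[42,52); WM=39
i=16 t=51 v=9: → [48,58),[42,52); WM=39
i=17 t=54 v=4: → [54,64),[48,58); WM=53; [30,40) fires=8 [36,46) fires=1 [42,52) fires=9
i=18 t=56 v=4: → [54,64),[48,58); WM=53
i=19 t=57 v=3: → [54,64),[48,58); WM=53
i=20 t=57 v=9: → [54,64),[48,58); WM=56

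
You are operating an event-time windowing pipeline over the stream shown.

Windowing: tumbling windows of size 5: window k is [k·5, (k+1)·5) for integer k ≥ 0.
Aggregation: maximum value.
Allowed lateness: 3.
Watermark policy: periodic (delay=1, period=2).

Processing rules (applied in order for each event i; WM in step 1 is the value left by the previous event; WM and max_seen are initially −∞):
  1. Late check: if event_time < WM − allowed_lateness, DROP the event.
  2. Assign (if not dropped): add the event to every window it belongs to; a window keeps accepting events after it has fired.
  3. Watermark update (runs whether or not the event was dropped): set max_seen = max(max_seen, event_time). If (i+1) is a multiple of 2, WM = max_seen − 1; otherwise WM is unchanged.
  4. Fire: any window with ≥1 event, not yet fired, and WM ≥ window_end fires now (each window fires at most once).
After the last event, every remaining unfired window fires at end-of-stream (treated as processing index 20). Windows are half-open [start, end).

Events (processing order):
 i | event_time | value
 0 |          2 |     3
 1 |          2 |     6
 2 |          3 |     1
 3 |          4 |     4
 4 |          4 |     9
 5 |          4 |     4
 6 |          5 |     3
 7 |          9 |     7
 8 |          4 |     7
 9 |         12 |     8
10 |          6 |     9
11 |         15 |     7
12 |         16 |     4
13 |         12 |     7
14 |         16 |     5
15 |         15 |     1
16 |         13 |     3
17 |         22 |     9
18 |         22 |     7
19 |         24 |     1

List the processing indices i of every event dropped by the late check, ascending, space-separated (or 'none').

8 10

i=0 t=2 v=3: → [0,5); WM=−∞
i=1 t=2 v=6: → [0,5); WM=1
i=2 t=3 v=1: → [0,5); WM=1
i=3 t=4 v=4: → [0,5); WM=3
i=4 t=4 v=9: → [0,5); WM=3
i=5 t=4 v=4: → [0,5); WM=3
i=6 t=5 v=3: → [5,10); WM=3
i=7 t=9 v=7: → [5,10); WM=8; [0,5) fires=9
i=8 t=4 v=7: DROP (t<8-3); WM=8
i=9 t=12 v=8: → [10,15); WM=11; [5,10) fires=7
i=10 t=6 v=9: DROP (t<11-3); WM=11
i=11 t=15 v=7: → [15,20); WM=14
i=12 t=16 v=4: → [15,20); WM=14
i=13 t=12 v=7: → [10,15); WM=15; [10,15) fires=8
i=14 t=16 v=5: → [15,20); WM=15
i=15 t=15 v=1: → [15,20); WM=15
i=16 t=13 v=3: → [10,15); WM=15
i=17 t=22 v=9: → [20,25); WM=21; [15,20) fires=7
i=18 t=22 v=7: → [20,25); WM=21
i=19 t=24 v=1: → [20,25); WM=23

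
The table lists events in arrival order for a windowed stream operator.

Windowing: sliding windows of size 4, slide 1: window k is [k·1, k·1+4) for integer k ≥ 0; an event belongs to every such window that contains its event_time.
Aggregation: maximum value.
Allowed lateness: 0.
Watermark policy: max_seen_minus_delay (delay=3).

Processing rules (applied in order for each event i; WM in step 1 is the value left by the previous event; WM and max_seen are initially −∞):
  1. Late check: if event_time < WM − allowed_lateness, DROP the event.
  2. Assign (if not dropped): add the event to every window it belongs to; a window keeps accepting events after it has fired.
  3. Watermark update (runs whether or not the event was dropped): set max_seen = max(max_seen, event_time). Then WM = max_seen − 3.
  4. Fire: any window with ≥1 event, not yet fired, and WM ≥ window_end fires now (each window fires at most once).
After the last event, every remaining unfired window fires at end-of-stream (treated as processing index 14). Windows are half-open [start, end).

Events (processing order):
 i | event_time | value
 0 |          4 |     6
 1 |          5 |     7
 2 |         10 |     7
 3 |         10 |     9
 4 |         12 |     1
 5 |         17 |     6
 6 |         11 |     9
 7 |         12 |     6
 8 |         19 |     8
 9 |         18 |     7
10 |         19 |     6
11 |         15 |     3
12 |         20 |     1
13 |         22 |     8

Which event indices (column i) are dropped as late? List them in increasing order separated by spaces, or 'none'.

6 7 11

i=0 t=4 v=6: → [4,8),[3,7),[2,6),[1,5); WM=1
i=1 t=5 v=7: → [5,9),[4,8),[3,7),[2,6); WM=2
i=2 t=10 v=7: → [10,14),[9,13),[8,12),[7,11); WM=7; [1,5) fires=6 [2,6) fires=7 [3,7) fires=7
i=3 t=10 v=9: → [10,14),[9,13),[8,12),[7,11); WM=7
i=4 t=12 v=1: → [12,16),[11,15),[10,14),[9,13); WM=9; [4,8) fires=7 [5,9) fires=7
i=5 t=17 v=6: → [17,21),[16,20),[15,19),[14,18); WM=14; [7,11) fires=9 [8,12) fires=9 [9,13) fires=9 [10,14) fires=9
i=6 t=11 v=9: DROP (t<14-0); WM=14
i=7 t=12 v=6: DROP (t<14-0); WM=14
i=8 t=19 v=8: → [19,23),[18,22),[17,21),[16,20); WM=16; [11,15) fires=1 [12,16) fires=1
i=9 t=18 v=7: → [18,22),[17,21),[16,20),[15,19); WM=16
i=10 t=19 v=6: → [19,23),[18,22),[17,21),[16,20); WM=16
i=11 t=15 v=3: DROP (t<16-0); WM=16
i=12 t=20 v=1: → [20,24),[19,23),[18,22),[17,21); WM=17
i=13 t=22 v=8: → [22,26),[21,25),[20,24),[19,23); WM=19; [14,18) fires=6 [15,19) fires=7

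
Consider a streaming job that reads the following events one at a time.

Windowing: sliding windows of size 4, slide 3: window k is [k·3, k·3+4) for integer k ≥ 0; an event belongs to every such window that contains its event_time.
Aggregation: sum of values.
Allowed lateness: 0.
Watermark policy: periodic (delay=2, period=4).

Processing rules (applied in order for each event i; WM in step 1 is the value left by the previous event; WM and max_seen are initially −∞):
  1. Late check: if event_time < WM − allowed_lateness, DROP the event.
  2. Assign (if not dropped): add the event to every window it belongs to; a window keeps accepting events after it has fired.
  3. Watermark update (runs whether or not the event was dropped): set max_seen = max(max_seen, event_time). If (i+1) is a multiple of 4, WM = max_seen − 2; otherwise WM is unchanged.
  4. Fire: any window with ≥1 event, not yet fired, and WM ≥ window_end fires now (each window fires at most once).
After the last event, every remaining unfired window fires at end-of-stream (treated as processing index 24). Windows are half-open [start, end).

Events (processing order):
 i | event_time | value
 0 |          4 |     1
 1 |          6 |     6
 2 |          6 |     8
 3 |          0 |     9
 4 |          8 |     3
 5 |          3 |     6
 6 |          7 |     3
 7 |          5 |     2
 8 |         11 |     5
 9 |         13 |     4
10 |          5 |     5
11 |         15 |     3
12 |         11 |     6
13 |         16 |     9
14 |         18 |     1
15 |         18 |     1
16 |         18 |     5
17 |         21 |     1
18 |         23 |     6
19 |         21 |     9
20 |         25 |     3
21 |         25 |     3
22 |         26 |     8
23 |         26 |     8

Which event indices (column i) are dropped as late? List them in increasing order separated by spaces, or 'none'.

i=0 t=4 v=1: → [3,7); WM=−∞
i=1 t=6 v=6: → [6,10),[3,7); WM=−∞
i=2 t=6 v=8: → [6,10),[3,7); WM=−∞
i=3 t=0 v=9: → [0,4); WM=4; [0,4) fires=9
i=4 t=8 v=3: → [6,10); WM=4
i=5 t=3 v=6: DROP (t<4-0); WM=4
i=6 t=7 v=3: → [6,10); WM=4
i=7 t=5 v=2: → [3,7); WM=6
i=8 t=11 v=5: → [9,13); WM=6
i=9 t=13 v=4: → [12,16); WM=6
i=10 t=5 v=5: DROP (t<6-0); WM=6
i=11 t=15 v=3: → [15,19),[12,16); WM=13; [3,7) fires=17 [6,10) fires=20 [9,13) fires=5
i=12 t=11 v=6: DROP (t<13-0); WM=13
i=13 t=16 v=9: → [15,19); WM=13
i=14 t=18 v=1: → [18,22),[15,19); WM=13
i=15 t=18 v=1: → [18,22),[15,19); WM=16; [12,16) fires=7
i=16 t=18 v=5: → [18,22),[15,19); WM=16
i=17 t=21 v=1: → [21,25),[18,22); WM=16
i=18 t=23 v=6: → [21,25); WM=16
i=19 t=21 v=9: → [21,25),[18,22); WM=21; [15,19) fires=19
i=20 t=25 v=3: → [24,28); WM=21
i=21 t=25 v=3: → [24,28); WM=21
i=22 t=26 v=8: → [24,28); WM=21
i=23 t=26 v=8: → [24,28); WM=24; [18,22) fires=17

5 10 12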